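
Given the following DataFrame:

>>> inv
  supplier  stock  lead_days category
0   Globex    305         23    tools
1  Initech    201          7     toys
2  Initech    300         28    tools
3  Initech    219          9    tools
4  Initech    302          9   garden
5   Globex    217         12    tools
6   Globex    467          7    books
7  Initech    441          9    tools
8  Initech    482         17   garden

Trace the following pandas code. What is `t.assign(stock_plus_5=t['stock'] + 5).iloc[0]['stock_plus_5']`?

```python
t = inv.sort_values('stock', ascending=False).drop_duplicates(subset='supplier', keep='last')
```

sort by stock descending:
  supplier  stock  lead_days category
8  Initech    482         17   garden
6   Globex    467          7    books
7  Initech    441          9    tools
0   Globex    305         23    tools
4  Initech    302          9   garden
2  Initech    300         28    tools
3  Initech    219          9    tools
5   Globex    217         12    tools
1  Initech    201          7     toys
drop duplicate supplier (keep=last):
  supplier  stock  lead_days category
5   Globex    217         12    tools
1  Initech    201          7     toys
add column stock_plus_5 = t['stock'] + 5:
  supplier  stock  lead_days category  stock_plus_5
5   Globex    217         12    tools           222
1  Initech    201          7     toys           206
value at position 0, column 'stock_plus_5' → 222

222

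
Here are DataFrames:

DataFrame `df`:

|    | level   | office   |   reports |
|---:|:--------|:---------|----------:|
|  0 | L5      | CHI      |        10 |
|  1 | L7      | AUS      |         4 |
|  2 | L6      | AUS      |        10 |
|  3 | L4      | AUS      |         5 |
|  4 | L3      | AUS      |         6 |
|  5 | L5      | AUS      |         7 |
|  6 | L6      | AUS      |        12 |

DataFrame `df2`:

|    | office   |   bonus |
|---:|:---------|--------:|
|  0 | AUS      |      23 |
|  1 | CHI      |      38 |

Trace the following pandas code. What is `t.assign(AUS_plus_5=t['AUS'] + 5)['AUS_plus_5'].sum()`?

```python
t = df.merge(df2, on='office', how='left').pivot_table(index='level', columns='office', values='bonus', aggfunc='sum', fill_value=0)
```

163

merge on 'office' (how='left') → 7 rows:
  level office  reports  bonus
0    L5    CHI       10     38
1    L7    AUS        4     23
2    L6    AUS       10     23
3    L4    AUS        5     23
4    L3    AUS        6     23
5    L5    AUS        7     23
6    L6    AUS       12     23
pivot: rows=level, cols=office, sum(bonus):
office  AUS  CHI
level           
L3       23    0
L4       23    0
L5       23   38
L6       46    0
L7       23    0
add column AUS_plus_5 = t['AUS'] + 5:
office  AUS  CHI  AUS_plus_5
level                       
L3       23    0          28
L4       23    0          28
L5       23   38          28
L6       46    0          51
L7       23    0          28
Then the sum of column 'AUS_plus_5': 163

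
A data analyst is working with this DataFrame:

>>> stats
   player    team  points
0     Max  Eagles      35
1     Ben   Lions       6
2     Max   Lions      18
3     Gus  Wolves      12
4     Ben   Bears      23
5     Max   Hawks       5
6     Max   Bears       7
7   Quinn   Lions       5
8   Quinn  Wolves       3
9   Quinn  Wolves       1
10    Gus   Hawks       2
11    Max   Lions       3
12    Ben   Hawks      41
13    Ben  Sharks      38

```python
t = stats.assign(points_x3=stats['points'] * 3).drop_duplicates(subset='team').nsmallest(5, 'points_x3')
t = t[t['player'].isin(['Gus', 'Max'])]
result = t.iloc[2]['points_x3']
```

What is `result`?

add column points_x3 = stats['points'] * 3:
   player    team  points  points_x3
0     Max  Eagles      35        105
1     Ben   Lions       6         18
2     Max   Lions      18         54
3     Gus  Wolves      12         36
4     Ben   Bears      23         69
5     Max   Hawks       5         15
6     Max   Bears       7         21
7   Quinn   Lions       5         15
8   Quinn  Wolves       3          9
9   Quinn  Wolves       1          3
10    Gus   Hawks       2          6
11    Max   Lions       3          9
12    Ben   Hawks      41        123
13    Ben  Sharks      38        114
drop duplicate team (keep=first):
   player    team  points  points_x3
0     Max  Eagles      35        105
1     Ben   Lions       6         18
3     Gus  Wolves      12         36
4     Ben   Bears      23         69
5     Max   Hawks       5         15
13    Ben  Sharks      38        114
take 5 rows with smallest points_x3:
  player    team  points  points_x3
5    Max   Hawks       5         15
1    Ben   Lions       6         18
3    Gus  Wolves      12         36
4    Ben   Bears      23         69
0    Max  Eagles      35        105
filter rows where player in ['Gus', 'Max']:
  player    team  points  points_x3
5    Max   Hawks       5         15
3    Gus  Wolves      12         36
0    Max  Eagles      35        105

105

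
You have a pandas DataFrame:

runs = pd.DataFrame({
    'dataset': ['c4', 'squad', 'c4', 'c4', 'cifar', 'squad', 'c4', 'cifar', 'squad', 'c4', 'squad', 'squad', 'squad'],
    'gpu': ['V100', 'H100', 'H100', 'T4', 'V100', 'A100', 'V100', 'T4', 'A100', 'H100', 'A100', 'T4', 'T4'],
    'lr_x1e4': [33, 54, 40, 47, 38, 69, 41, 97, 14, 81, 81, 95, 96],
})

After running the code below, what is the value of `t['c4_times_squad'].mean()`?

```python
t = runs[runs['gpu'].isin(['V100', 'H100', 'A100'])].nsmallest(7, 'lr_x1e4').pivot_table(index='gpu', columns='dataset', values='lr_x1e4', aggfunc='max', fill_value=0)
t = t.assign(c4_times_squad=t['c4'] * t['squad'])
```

720.0

filter rows where gpu in ['V100', 'H100', 'A100']:
   dataset   gpu  lr_x1e4
0       c4  V100       33
1    squad  H100       54
2       c4  H100       40
4    cifar  V100       38
5    squad  A100       69
6       c4  V100       41
8    squad  A100       14
9       c4  H100       81
10   squad  A100       81
take 7 rows with smallest lr_x1e4:
  dataset   gpu  lr_x1e4
8   squad  A100       14
0      c4  V100       33
4   cifar  V100       38
2      c4  H100       40
6      c4  V100       41
1   squad  H100       54
5   squad  A100       69
pivot: rows=gpu, cols=dataset, max(lr_x1e4):
dataset  c4  cifar  squad
gpu                      
A100      0      0     69
H100     40      0     54
V100     41     38      0
add column c4_times_squad = t['c4'] * t['squad']:
dataset  c4  cifar  squad  c4_times_squad
gpu                                      
A100      0      0     69               0
H100     40      0     54            2160
V100     41     38      0               0
Taking the mean of column 'c4_times_squad' gives 720.0.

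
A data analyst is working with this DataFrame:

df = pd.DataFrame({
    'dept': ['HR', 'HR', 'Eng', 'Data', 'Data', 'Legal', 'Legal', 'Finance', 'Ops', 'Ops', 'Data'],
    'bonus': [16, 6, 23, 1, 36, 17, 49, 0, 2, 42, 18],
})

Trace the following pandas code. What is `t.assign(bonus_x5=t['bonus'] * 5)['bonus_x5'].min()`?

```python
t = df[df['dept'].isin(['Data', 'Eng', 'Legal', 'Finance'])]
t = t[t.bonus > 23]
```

filter rows where dept in ['Data', 'Eng', 'Legal', 'Finance']:
       dept  bonus
2       Eng     23
3      Data      1
4      Data     36
5     Legal     17
6     Legal     49
7   Finance      0
10     Data     18
filter rows where bonus > 23:
    dept  bonus
4   Data     36
6  Legal     49
add column bonus_x5 = t['bonus'] * 5:
    dept  bonus  bonus_x5
4   Data     36       180
6  Legal     49       245

180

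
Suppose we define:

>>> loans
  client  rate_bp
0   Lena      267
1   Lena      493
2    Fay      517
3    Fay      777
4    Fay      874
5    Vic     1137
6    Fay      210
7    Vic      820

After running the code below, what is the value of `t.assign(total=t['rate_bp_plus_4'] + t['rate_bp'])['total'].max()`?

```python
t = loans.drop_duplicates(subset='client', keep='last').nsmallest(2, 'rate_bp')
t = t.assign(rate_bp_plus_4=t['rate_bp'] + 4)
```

drop duplicate client (keep=last):
  client  rate_bp
1   Lena      493
6    Fay      210
7    Vic      820
take 2 rows with smallest rate_bp:
  client  rate_bp
6    Fay      210
1   Lena      493
add column rate_bp_plus_4 = t['rate_bp'] + 4:
  client  rate_bp  rate_bp_plus_4
6    Fay      210             214
1   Lena      493             497
add column total = t['rate_bp_plus_4'] + t['rate_bp']:
  client  rate_bp  rate_bp_plus_4  total
6    Fay      210             214    424
1   Lena      493             497    990
Taking the max of column 'total' gives 990.

990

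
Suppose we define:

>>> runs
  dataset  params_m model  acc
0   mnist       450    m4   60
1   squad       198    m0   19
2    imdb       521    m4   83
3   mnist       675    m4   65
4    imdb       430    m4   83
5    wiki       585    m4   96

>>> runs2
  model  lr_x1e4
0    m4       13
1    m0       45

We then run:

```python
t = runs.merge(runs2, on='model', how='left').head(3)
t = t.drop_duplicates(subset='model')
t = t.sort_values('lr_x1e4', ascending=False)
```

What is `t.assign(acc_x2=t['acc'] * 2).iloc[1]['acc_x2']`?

merge on 'model' (how='left') → 6 rows:
  dataset  params_m model  acc  lr_x1e4
0   mnist       450    m4   60       13
1   squad       198    m0   19       45
2    imdb       521    m4   83       13
3   mnist       675    m4   65       13
4    imdb       430    m4   83       13
5    wiki       585    m4   96       13
take first 3 rows:
  dataset  params_m model  acc  lr_x1e4
0   mnist       450    m4   60       13
1   squad       198    m0   19       45
2    imdb       521    m4   83       13
drop duplicate model (keep=first):
  dataset  params_m model  acc  lr_x1e4
0   mnist       450    m4   60       13
1   squad       198    m0   19       45
sort by lr_x1e4 descending:
  dataset  params_m model  acc  lr_x1e4
1   squad       198    m0   19       45
0   mnist       450    m4   60       13
add column acc_x2 = t['acc'] * 2:
  dataset  params_m model  acc  lr_x1e4  acc_x2
1   squad       198    m0   19       45      38
0   mnist       450    m4   60       13     120
value at position 1, column 'acc_x2' → 120

120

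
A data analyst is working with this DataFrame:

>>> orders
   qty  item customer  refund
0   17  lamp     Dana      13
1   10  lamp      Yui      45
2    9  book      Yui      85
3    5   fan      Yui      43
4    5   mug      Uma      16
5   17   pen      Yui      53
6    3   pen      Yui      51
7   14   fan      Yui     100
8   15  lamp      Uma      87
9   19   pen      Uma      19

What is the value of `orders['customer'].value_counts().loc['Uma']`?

value_counts of customer:
customer
Yui     6
Uma     3
Dana    1
Name: count, dtype: int64

3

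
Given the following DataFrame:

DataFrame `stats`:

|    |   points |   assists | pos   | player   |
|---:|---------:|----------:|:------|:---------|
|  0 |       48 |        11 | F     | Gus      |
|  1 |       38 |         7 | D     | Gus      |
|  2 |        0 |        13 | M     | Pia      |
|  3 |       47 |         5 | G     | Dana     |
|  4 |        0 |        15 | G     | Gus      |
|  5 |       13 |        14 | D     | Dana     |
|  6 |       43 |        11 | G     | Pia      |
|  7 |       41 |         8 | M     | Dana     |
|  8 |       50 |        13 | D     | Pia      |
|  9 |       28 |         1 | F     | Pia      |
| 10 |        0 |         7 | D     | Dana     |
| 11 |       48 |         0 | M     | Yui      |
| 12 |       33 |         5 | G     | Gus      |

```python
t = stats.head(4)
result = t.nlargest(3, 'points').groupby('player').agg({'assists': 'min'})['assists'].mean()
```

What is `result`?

6.0

take first 4 rows:
   points  assists pos player
0      48       11   F    Gus
1      38        7   D    Gus
2       0       13   M    Pia
3      47        5   G   Dana
take 3 rows with largest points:
   points  assists pos player
0      48       11   F    Gus
3      47        5   G   Dana
1      38        7   D    Gus
group by player, min of assists:
        assists
player         
Dana          5
Gus           7
Reading off the mean of column 'assists', we get 6.0.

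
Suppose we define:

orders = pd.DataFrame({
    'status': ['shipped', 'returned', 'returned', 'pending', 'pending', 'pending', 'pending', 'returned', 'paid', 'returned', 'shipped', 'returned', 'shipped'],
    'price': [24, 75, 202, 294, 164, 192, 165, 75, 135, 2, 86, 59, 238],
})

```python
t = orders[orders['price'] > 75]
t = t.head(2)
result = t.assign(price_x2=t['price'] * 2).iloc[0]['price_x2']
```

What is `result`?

404

filter rows where price > 75:
      status  price
2   returned    202
3    pending    294
4    pending    164
5    pending    192
6    pending    165
8       paid    135
10   shipped     86
12   shipped    238
take first 2 rows:
     status  price
2  returned    202
3   pending    294
add column price_x2 = t['price'] * 2:
     status  price  price_x2
2  returned    202       404
3   pending    294       588
Finally, value at position 0, column 'price_x2' = 404.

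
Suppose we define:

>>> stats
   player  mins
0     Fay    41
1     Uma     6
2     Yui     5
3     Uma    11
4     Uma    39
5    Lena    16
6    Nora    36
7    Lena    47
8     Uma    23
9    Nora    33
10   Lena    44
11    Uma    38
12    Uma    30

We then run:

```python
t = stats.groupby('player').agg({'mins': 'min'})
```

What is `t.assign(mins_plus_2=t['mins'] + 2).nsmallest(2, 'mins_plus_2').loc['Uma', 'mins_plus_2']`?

group by player, min of mins:
        mins
player      
Fay       41
Lena      16
Nora      33
Uma        6
Yui        5
add column mins_plus_2 = t['mins'] + 2:
        mins  mins_plus_2
player                   
Fay       41           43
Lena      16           18
Nora      33           35
Uma        6            8
Yui        5            7
take 2 rows with smallest mins_plus_2:
        mins  mins_plus_2
player                   
Yui        5            7
Uma        6            8
Reading off the value at row 'Uma', column 'mins_plus_2', we get 8.

8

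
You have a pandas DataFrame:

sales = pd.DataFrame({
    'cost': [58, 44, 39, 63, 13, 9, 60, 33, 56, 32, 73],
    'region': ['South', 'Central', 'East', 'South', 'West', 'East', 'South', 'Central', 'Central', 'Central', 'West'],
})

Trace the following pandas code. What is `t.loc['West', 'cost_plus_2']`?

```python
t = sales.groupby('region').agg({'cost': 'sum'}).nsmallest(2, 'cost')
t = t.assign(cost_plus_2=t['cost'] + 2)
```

88

group by region, sum of cost:
         cost
region       
Central   165
East       48
South     181
West       86
take 2 rows with smallest cost:
        cost
region      
East      48
West      86
add column cost_plus_2 = t['cost'] + 2:
        cost  cost_plus_2
region                   
East      48           50
West      86           88
Reading off the value at row 'West', column 'cost_plus_2', we get 88.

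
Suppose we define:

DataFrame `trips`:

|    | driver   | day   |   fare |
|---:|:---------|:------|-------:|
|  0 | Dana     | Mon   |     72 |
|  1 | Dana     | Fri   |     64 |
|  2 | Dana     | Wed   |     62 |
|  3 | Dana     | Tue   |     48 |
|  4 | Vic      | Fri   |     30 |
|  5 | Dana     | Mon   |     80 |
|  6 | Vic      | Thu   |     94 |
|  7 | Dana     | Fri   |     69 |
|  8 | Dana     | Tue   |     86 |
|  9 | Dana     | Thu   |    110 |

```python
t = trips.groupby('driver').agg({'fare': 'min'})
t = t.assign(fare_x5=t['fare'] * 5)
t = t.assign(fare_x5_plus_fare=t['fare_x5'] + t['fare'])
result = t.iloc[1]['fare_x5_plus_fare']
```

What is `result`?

group by driver, min of fare:
        fare
driver      
Dana      48
Vic       30
add column fare_x5 = t['fare'] * 5:
        fare  fare_x5
driver               
Dana      48      240
Vic       30      150
add column fare_x5_plus_fare = t['fare_x5'] + t['fare']:
        fare  fare_x5  fare_x5_plus_fare
driver                                  
Dana      48      240                288
Vic       30      150                180

180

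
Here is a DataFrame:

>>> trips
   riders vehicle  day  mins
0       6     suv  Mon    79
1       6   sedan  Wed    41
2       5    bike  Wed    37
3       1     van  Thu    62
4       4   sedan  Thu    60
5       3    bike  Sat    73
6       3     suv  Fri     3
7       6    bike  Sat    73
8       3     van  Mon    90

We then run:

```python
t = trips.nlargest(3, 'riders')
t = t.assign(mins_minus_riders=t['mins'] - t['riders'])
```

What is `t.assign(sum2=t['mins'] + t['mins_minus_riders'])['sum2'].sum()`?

take 3 rows with largest riders:
   riders vehicle  day  mins
0       6     suv  Mon    79
1       6   sedan  Wed    41
7       6    bike  Sat    73
add column mins_minus_riders = t['mins'] - t['riders']:
   riders vehicle  day  mins  mins_minus_riders
0       6     suv  Mon    79                 73
1       6   sedan  Wed    41                 35
7       6    bike  Sat    73                 67
add column sum2 = t['mins'] + t['mins_minus_riders']:
   riders vehicle  day  mins  mins_minus_riders  sum2
0       6     suv  Mon    79                 73   152
1       6   sedan  Wed    41                 35    76
7       6    bike  Sat    73                 67   140
Then the sum of column 'sum2': 368

368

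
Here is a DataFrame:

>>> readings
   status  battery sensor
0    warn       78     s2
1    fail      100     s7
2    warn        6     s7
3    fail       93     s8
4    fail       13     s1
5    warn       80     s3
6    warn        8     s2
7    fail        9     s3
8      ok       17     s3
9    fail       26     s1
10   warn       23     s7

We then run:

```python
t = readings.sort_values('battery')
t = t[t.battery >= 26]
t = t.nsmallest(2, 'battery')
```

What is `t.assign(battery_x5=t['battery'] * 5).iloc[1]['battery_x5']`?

390

sort by battery:
   status  battery sensor
2    warn        6     s7
6    warn        8     s2
7    fail        9     s3
4    fail       13     s1
8      ok       17     s3
10   warn       23     s7
9    fail       26     s1
0    warn       78     s2
5    warn       80     s3
3    fail       93     s8
1    fail      100     s7
filter rows where battery >= 26:
  status  battery sensor
9   fail       26     s1
0   warn       78     s2
5   warn       80     s3
3   fail       93     s8
1   fail      100     s7
take 2 rows with smallest battery:
  status  battery sensor
9   fail       26     s1
0   warn       78     s2
add column battery_x5 = t['battery'] * 5:
  status  battery sensor  battery_x5
9   fail       26     s1         130
0   warn       78     s2         390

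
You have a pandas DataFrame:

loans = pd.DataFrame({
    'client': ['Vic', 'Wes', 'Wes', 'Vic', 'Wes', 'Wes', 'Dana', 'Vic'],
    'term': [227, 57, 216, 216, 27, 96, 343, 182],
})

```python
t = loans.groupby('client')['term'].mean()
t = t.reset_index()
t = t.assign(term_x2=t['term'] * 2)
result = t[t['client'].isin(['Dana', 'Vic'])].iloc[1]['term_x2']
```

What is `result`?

416.666666667

group by client, mean of term:
client
Dana    343.000000
Vic     208.333333
Wes      99.000000
Name: term, dtype: float64
reset_index():
  client        term
0   Dana  343.000000
1    Vic  208.333333
2    Wes   99.000000
add column term_x2 = t['term'] * 2:
  client        term     term_x2
0   Dana  343.000000  686.000000
1    Vic  208.333333  416.666667
2    Wes   99.000000  198.000000
filter rows where client in ['Dana', 'Vic']:
  client        term     term_x2
0   Dana  343.000000  686.000000
1    Vic  208.333333  416.666667
Hence 416.666666667.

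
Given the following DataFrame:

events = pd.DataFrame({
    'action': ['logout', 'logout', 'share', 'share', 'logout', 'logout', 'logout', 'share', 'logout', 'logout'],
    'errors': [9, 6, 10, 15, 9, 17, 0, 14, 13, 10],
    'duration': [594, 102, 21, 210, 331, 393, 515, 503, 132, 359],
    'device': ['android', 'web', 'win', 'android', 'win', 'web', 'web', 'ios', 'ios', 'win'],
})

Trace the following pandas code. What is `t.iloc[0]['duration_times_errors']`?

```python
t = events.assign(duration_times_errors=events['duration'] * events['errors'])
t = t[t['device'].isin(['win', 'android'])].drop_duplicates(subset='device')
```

add column duration_times_errors = events['duration'] * events['errors']:
   action  errors  duration   device  duration_times_errors
0  logout       9       594  android                   5346
1  logout       6       102      web                    612
2   share      10        21      win                    210
3   share      15       210  android                   3150
4  logout       9       331      win                   2979
5  logout      17       393      web                   6681
6  logout       0       515      web                      0
7   share      14       503      ios                   7042
8  logout      13       132      ios                   1716
9  logout      10       359      win                   3590
filter rows where device in ['win', 'android']:
   action  errors  duration   device  duration_times_errors
0  logout       9       594  android                   5346
2   share      10        21      win                    210
3   share      15       210  android                   3150
4  logout       9       331      win                   2979
9  logout      10       359      win                   3590
drop duplicate device (keep=first):
   action  errors  duration   device  duration_times_errors
0  logout       9       594  android                   5346
2   share      10        21      win                    210
Hence 5346.

5346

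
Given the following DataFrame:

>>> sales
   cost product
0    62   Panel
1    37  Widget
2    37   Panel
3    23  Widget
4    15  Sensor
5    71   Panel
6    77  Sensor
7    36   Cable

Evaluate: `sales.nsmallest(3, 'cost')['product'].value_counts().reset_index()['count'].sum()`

take 3 rows with smallest cost:
   cost product
4    15  Sensor
3    23  Widget
7    36   Cable
value_counts of product:
product
Sensor    1
Widget    1
Cable     1
Name: count, dtype: int64
reset_index():
  product  count
0  Sensor      1
1  Widget      1
2   Cable      1
Hence 3.

3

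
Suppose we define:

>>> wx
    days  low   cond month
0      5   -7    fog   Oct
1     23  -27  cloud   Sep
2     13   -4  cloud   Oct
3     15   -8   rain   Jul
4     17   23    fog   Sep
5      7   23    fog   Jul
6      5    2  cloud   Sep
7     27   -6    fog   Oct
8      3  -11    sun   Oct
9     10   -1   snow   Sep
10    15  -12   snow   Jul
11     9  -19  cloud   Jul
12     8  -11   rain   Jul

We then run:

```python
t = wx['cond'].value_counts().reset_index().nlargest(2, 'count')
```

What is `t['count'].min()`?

4

value_counts of cond:
cond
fog      4
cloud    4
rain     2
snow     2
sun      1
Name: count, dtype: int64
reset_index():
    cond  count
0    fog      4
1  cloud      4
2   rain      2
3   snow      2
4    sun      1
take 2 rows with largest count:
    cond  count
0    fog      4
1  cloud      4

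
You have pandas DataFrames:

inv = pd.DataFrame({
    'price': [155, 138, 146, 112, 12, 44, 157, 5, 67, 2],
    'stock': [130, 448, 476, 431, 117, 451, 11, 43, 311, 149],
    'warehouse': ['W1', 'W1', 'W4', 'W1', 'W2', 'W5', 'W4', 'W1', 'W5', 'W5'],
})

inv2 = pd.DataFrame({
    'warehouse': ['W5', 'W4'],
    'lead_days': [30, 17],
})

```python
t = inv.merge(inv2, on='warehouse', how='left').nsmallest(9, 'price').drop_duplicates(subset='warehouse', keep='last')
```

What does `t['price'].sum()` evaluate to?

380

merge on 'warehouse' (how='left') → 10 rows:
   price  stock warehouse  lead_days
0    155    130        W1        NaN
1    138    448        W1        NaN
2    146    476        W4       17.0
3    112    431        W1        NaN
4     12    117        W2        NaN
5     44    451        W5       30.0
6    157     11        W4       17.0
7      5     43        W1        NaN
8     67    311        W5       30.0
9      2    149        W5       30.0
take 9 rows with smallest price:
   price  stock warehouse  lead_days
9      2    149        W5       30.0
7      5     43        W1        NaN
4     12    117        W2        NaN
5     44    451        W5       30.0
8     67    311        W5       30.0
3    112    431        W1        NaN
1    138    448        W1        NaN
2    146    476        W4       17.0
0    155    130        W1        NaN
drop duplicate warehouse (keep=last):
   price  stock warehouse  lead_days
4     12    117        W2        NaN
8     67    311        W5       30.0
2    146    476        W4       17.0
0    155    130        W1        NaN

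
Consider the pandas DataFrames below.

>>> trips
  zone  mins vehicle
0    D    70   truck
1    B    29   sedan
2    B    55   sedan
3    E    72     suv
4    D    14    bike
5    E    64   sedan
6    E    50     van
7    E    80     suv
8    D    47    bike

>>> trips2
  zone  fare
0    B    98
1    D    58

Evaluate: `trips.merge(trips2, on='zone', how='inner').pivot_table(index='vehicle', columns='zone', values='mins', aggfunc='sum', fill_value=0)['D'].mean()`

merge on 'zone' (how='inner') → 5 rows:
  zone  mins vehicle  fare
0    D    70   truck    58
1    B    29   sedan    98
2    B    55   sedan    98
3    D    14    bike    58
4    D    47    bike    58
pivot: rows=vehicle, cols=zone, sum(mins):
zone      B   D
vehicle        
bike      0  61
sedan    84   0
truck     0  70
Hence 43.6666666667.

43.6666666667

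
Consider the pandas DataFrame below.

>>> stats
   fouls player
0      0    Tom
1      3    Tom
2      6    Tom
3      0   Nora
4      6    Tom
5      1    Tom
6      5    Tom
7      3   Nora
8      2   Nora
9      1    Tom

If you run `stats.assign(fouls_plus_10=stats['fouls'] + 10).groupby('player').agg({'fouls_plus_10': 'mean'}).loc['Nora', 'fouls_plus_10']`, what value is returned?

add column fouls_plus_10 = stats['fouls'] + 10:
   fouls player  fouls_plus_10
0      0    Tom             10
1      3    Tom             13
2      6    Tom             16
3      0   Nora             10
4      6    Tom             16
5      1    Tom             11
6      5    Tom             15
7      3   Nora             13
8      2   Nora             12
9      1    Tom             11
group by player, mean of fouls_plus_10:
        fouls_plus_10
player               
Nora        11.666667
Tom         13.142857
Then the value at row 'Nora', column 'fouls_plus_10': 11.6666666667

11.6666666667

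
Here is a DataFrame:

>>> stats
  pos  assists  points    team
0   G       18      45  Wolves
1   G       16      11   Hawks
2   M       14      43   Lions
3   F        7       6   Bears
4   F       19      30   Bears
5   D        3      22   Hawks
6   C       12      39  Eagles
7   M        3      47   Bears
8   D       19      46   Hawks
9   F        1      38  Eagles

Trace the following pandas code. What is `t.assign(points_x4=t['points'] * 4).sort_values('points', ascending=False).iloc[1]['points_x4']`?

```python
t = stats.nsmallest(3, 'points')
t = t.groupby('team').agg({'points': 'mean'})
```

take 3 rows with smallest points:
  pos  assists  points   team
3   F        7       6  Bears
1   G       16      11  Hawks
5   D        3      22  Hawks
group by team, mean of points:
       points
team         
Bears     6.0
Hawks    16.5
add column points_x4 = t['points'] * 4:
       points  points_x4
team                    
Bears     6.0       24.0
Hawks    16.5       66.0
sort by points descending:
       points  points_x4
team                    
Hawks    16.5       66.0
Bears     6.0       24.0
Reading off the value at position 1, column 'points_x4', we get 24.0.

24.0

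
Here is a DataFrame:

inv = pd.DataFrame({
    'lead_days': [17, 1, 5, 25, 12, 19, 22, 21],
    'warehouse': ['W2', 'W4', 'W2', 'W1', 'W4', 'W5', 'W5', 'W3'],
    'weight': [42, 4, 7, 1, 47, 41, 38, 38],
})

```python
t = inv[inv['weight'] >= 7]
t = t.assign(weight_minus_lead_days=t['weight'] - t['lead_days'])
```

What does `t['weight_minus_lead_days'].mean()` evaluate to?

19.5

filter rows where weight >= 7:
   lead_days warehouse  weight
0         17        W2      42
2          5        W2       7
4         12        W4      47
5         19        W5      41
6         22        W5      38
7         21        W3      38
add column weight_minus_lead_days = t['weight'] - t['lead_days']:
   lead_days warehouse  weight  weight_minus_lead_days
0         17        W2      42                      25
2          5        W2       7                       2
4         12        W4      47                      35
5         19        W5      41                      22
6         22        W5      38                      16
7         21        W3      38                      17
Finally, mean of column 'weight_minus_lead_days' = 19.5.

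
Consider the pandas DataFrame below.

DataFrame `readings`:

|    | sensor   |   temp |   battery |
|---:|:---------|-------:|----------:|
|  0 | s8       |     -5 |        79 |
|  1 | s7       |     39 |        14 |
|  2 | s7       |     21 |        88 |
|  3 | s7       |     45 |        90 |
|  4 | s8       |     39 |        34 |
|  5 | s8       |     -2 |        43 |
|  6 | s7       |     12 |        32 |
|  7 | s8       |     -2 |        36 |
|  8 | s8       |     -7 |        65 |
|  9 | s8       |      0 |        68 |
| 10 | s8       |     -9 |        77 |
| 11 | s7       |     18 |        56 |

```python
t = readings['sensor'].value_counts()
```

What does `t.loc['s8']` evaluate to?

7

value_counts of sensor:
sensor
s8    7
s7    5
Name: count, dtype: int64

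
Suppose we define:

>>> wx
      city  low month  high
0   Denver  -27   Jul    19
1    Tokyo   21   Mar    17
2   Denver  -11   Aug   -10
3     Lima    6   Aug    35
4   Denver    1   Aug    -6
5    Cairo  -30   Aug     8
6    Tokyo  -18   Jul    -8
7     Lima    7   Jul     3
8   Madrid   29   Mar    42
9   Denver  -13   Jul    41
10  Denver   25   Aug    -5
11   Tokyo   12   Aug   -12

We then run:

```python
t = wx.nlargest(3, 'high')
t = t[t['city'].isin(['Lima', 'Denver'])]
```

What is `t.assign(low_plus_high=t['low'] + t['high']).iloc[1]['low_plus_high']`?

41

take 3 rows with largest high:
     city  low month  high
8  Madrid   29   Mar    42
9  Denver  -13   Jul    41
3    Lima    6   Aug    35
filter rows where city in ['Lima', 'Denver']:
     city  low month  high
9  Denver  -13   Jul    41
3    Lima    6   Aug    35
add column low_plus_high = t['low'] + t['high']:
     city  low month  high  low_plus_high
9  Denver  -13   Jul    41             28
3    Lima    6   Aug    35             41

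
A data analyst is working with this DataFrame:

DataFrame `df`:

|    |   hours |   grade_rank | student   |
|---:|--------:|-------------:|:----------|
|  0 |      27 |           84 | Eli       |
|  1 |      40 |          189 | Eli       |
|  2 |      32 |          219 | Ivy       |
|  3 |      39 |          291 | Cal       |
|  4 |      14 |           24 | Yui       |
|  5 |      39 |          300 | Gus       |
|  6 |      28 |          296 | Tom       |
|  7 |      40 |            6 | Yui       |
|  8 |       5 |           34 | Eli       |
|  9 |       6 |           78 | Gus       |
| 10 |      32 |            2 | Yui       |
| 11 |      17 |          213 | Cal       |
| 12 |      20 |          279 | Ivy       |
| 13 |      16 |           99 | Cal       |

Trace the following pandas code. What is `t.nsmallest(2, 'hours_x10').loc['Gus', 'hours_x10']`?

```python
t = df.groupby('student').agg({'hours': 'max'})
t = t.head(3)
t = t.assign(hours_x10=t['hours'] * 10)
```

group by student, max of hours:
         hours
student       
Cal         39
Eli         40
Gus         39
Ivy         32
Tom         28
Yui         40
take first 3 rows:
         hours
student       
Cal         39
Eli         40
Gus         39
add column hours_x10 = t['hours'] * 10:
         hours  hours_x10
student                  
Cal         39        390
Eli         40        400
Gus         39        390
take 2 rows with smallest hours_x10:
         hours  hours_x10
student                  
Cal         39        390
Gus         39        390

390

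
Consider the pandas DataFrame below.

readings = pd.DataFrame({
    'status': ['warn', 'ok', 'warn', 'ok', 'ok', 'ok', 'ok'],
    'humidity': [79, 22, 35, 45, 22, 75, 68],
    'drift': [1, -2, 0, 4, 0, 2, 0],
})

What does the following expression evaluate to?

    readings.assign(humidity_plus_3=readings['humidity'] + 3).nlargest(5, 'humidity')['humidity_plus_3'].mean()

63.4

add column humidity_plus_3 = readings['humidity'] + 3:
  status  humidity  drift  humidity_plus_3
0   warn        79      1               82
1     ok        22     -2               25
2   warn        35      0               38
3     ok        45      4               48
4     ok        22      0               25
5     ok        75      2               78
6     ok        68      0               71
take 5 rows with largest humidity:
  status  humidity  drift  humidity_plus_3
0   warn        79      1               82
5     ok        75      2               78
6     ok        68      0               71
3     ok        45      4               48
2   warn        35      0               38
mean of column 'humidity_plus_3' → 63.4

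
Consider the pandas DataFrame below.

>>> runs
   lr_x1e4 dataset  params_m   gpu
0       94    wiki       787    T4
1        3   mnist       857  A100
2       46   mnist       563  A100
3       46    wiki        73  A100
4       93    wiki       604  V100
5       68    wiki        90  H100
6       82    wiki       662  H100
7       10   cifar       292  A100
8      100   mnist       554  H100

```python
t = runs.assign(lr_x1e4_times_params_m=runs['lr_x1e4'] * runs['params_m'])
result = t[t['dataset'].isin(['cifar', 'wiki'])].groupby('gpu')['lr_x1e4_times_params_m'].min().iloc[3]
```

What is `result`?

add column lr_x1e4_times_params_m = runs['lr_x1e4'] * runs['params_m']:
   lr_x1e4 dataset  params_m   gpu  lr_x1e4_times_params_m
0       94    wiki       787    T4                   73978
1        3   mnist       857  A100                    2571
2       46   mnist       563  A100                   25898
3       46    wiki        73  A100                    3358
4       93    wiki       604  V100                   56172
5       68    wiki        90  H100                    6120
6       82    wiki       662  H100                   54284
7       10   cifar       292  A100                    2920
8      100   mnist       554  H100                   55400
filter rows where dataset in ['cifar', 'wiki']:
   lr_x1e4 dataset  params_m   gpu  lr_x1e4_times_params_m
0       94    wiki       787    T4                   73978
3       46    wiki        73  A100                    3358
4       93    wiki       604  V100                   56172
5       68    wiki        90  H100                    6120
6       82    wiki       662  H100                   54284
7       10   cifar       292  A100                    2920
group by gpu, min of lr_x1e4_times_params_m:
gpu
A100     2920
H100     6120
T4      73978
V100    56172
Name: lr_x1e4_times_params_m, dtype: int64
Finally, value at position 3 = 56172.

56172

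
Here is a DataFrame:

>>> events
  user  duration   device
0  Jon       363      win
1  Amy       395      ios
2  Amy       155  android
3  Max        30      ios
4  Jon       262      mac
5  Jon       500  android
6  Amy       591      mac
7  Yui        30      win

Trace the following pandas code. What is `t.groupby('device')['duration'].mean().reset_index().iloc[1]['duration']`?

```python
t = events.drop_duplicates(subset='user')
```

drop duplicate user (keep=first):
  user  duration device
0  Jon       363    win
1  Amy       395    ios
3  Max        30    ios
7  Yui        30    win
group by device, mean of duration:
device
ios    212.5
win    196.5
Name: duration, dtype: float64
reset_index():
  device  duration
0    ios     212.5
1    win     196.5
Hence 196.5.

196.5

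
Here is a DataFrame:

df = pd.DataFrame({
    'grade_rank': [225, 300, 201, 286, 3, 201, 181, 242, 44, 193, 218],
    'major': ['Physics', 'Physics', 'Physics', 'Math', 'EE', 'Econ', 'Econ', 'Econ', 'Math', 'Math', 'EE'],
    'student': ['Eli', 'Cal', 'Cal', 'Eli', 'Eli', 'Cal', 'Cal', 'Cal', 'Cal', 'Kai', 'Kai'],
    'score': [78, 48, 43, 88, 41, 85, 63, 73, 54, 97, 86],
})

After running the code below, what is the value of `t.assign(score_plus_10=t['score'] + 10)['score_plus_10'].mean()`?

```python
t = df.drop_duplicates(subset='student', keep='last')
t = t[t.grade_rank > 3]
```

80.0

drop duplicate student (keep=last):
    grade_rank major student  score
4            3    EE     Eli     41
8           44  Math     Cal     54
10         218    EE     Kai     86
filter rows where grade_rank > 3:
    grade_rank major student  score
8           44  Math     Cal     54
10         218    EE     Kai     86
add column score_plus_10 = t['score'] + 10:
    grade_rank major student  score  score_plus_10
8           44  Math     Cal     54             64
10         218    EE     Kai     86             96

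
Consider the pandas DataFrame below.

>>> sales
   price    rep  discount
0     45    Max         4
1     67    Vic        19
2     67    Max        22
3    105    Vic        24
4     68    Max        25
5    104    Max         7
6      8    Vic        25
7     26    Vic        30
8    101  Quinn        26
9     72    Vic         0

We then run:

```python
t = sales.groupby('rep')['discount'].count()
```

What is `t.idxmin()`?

Quinn

group by rep, count of discount:
rep
Max      4
Quinn    1
Vic      5
Name: discount, dtype: int64
Hence Quinn.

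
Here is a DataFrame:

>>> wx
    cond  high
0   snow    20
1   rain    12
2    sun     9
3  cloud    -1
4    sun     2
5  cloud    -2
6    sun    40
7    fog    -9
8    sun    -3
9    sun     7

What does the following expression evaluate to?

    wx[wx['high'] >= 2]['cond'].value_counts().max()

filter rows where high >= 2:
   cond  high
0  snow    20
1  rain    12
2   sun     9
4   sun     2
6   sun    40
9   sun     7
value_counts of cond:
cond
sun     4
snow    1
rain    1
Name: count, dtype: int64
So max() = 4.

4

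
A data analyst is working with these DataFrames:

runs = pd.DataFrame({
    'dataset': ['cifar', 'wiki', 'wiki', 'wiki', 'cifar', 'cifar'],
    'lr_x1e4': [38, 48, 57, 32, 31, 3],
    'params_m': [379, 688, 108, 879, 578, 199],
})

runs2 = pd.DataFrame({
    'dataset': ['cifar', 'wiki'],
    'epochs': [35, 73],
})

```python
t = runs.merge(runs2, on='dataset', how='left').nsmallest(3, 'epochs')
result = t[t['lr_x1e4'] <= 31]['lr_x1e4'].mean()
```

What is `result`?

17.0

merge on 'dataset' (how='left') → 6 rows:
  dataset  lr_x1e4  params_m  epochs
0   cifar       38       379      35
1    wiki       48       688      73
2    wiki       57       108      73
3    wiki       32       879      73
4   cifar       31       578      35
5   cifar        3       199      35
take 3 rows with smallest epochs:
  dataset  lr_x1e4  params_m  epochs
0   cifar       38       379      35
4   cifar       31       578      35
5   cifar        3       199      35
filter rows where lr_x1e4 <= 31:
  dataset  lr_x1e4  params_m  epochs
4   cifar       31       578      35
5   cifar        3       199      35
Taking the mean of column 'lr_x1e4' gives 17.0.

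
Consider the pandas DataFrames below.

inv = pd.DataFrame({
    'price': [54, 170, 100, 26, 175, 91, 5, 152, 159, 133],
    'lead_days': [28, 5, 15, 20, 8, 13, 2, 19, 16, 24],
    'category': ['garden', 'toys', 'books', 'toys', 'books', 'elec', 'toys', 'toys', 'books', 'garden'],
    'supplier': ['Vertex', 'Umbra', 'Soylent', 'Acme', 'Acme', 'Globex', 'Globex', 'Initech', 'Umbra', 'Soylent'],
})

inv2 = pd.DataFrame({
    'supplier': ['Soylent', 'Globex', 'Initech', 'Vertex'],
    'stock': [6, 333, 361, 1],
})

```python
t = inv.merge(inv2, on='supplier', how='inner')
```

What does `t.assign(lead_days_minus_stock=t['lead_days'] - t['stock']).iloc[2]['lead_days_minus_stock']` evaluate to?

merge on 'supplier' (how='inner') → 6 rows:
   price  lead_days category supplier  stock
0     54         28   garden   Vertex      1
1    100         15    books  Soylent      6
2     91         13     elec   Globex    333
3      5          2     toys   Globex    333
4    152         19     toys  Initech    361
5    133         24   garden  Soylent      6
add column lead_days_minus_stock = t['lead_days'] - t['stock']:
   price  lead_days category supplier  stock  lead_days_minus_stock
0     54         28   garden   Vertex      1                     27
1    100         15    books  Soylent      6                      9
2     91         13     elec   Globex    333                   -320
3      5          2     toys   Globex    333                   -331
4    152         19     toys  Initech    361                   -342
5    133         24   garden  Soylent      6                     18
value at position 2, column 'lead_days_minus_stock' → -320

-320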